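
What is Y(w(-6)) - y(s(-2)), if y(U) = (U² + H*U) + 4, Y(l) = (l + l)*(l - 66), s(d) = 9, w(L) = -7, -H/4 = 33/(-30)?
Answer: 4487/5 ≈ 897.40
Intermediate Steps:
H = 22/5 (H = -132/(-30) = -132*(-1)/30 = -4*(-11/10) = 22/5 ≈ 4.4000)
Y(l) = 2*l*(-66 + l) (Y(l) = (2*l)*(-66 + l) = 2*l*(-66 + l))
y(U) = 4 + U² + 22*U/5 (y(U) = (U² + 22*U/5) + 4 = 4 + U² + 22*U/5)
Y(w(-6)) - y(s(-2)) = 2*(-7)*(-66 - 7) - (4 + 9² + (22/5)*9) = 2*(-7)*(-73) - (4 + 81 + 198/5) = 1022 - 1*623/5 = 1022 - 623/5 = 4487/5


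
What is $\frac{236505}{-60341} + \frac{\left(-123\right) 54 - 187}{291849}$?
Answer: $- \frac{69435816434}{17610460509} \approx -3.9429$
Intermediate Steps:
$\frac{236505}{-60341} + \frac{\left(-123\right) 54 - 187}{291849} = 236505 \left(- \frac{1}{60341}\right) + \left(-6642 - 187\right) \frac{1}{291849} = - \frac{236505}{60341} - \frac{6829}{291849} = - \frac{69435816434}{17610460509}$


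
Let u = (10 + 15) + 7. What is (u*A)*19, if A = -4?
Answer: -2432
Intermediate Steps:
u = 32 (u = 25 + 7 = 32)
(u*A)*19 = (32*(-4))*19 = -128*19 = -2432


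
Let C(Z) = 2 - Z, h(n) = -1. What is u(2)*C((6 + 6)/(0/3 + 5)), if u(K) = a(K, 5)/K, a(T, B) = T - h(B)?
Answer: -3/5 ≈ -0.60000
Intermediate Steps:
a(T, B) = 1 + T (a(T, B) = T - 1*(-1) = T + 1 = 1 + T)
u(K) = (1 + K)/K
u(2)*C((6 + 6)/(0/3 + 5)) = ((1 + 2)/2)*(2 - (6 + 6)/(0/3 + 5)) = ((1/2)*3)*(2 - 12/(0*(1/3) + 5)) = 3*(2 - 12/(0 + 5))/2 = 3*(2 - 12/5)/2 = (3/2)*(-2/5) = -3/5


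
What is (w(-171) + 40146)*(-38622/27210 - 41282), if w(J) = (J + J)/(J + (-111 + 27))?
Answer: -638893790924868/385475 ≈ -1.6574e+9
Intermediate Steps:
w(J) = 2*J/(-84 + J) (w(J) = (2*J)/(J - 84) = (2*J)/(-84 + J) = 2*J/(-84 + J))
(w(-171) + 40146)*(-38622/27210 - 41282) = (2*(-171)/(-84 - 171) + 40146)*(-38622/27210 - 41282) = (2*(-171)/(-255) + 40146)*(-38622*1/27210 - 41282) = (2*(-171)*(-1/255) + 40146)*(-6437/4535 - 41282) = (114/85 + 40146)*(-187220307/4535) = (3412524/85)*(-187220307/4535) = -638893790924868/385475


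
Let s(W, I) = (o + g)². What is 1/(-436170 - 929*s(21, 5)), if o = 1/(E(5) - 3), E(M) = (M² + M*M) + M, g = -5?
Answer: -2704/1241721929 ≈ -2.1776e-6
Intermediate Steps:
E(M) = M + 2*M² (E(M) = (M² + M²) + M = 2*M² + M = M + 2*M²)
o = 1/52 (o = 1/(5*(1 + 2*5) - 3) = 1/(5*(1 + 10) - 3) = 1/(5*11 - 3) = 1/(55 - 3) = 1/52 ≈ 0.019231)
s(W, I) = 67081/2704 (s(W, I) = (1/52 - 5)² = (-259/52)² = 67081/2704)
1/(-436170 - 929*s(21, 5)) = 1/(-436170 - 929*67081/2704) = 1/(-436170 - 1*62318249/2704) = 1/(-436170 - 62318249/2704) = 1/(-1241721929/2704) = -2704/1241721929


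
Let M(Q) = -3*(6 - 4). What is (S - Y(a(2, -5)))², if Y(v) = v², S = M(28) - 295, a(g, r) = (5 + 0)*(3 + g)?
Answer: 857476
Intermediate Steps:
a(g, r) = 15 + 5*g (a(g, r) = 5*(3 + g) = 15 + 5*g)
M(Q) = -6 (M(Q) = -3*2 = -6)
S = -301 (S = -6 - 295 = -301)
(S - Y(a(2, -5)))² = (-301 - (15 + 5*2)²)² = (-301 - (15 + 10)²)² = (-301 - 1*25²)² = (-301 - 1*625)² = (-301 - 625)² = (-926)² = 857476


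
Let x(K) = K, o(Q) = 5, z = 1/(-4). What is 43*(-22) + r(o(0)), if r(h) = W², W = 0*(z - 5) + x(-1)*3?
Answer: -937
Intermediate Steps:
z = -¼ (z = 1*(-¼) = -¼ ≈ -0.25000)
W = -3 (W = 0*(-¼ - 5) - 1*3 = 0*(-21/4) - 3 = 0 - 3 = -3)
r(h) = 9 (r(h) = (-3)² = 9)
43*(-22) + r(o(0)) = 43*(-22) + 9 = -946 + 9 = -937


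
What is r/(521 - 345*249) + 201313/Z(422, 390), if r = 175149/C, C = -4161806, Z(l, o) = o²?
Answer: 1375710231709301/1039403557249200 ≈ 1.3236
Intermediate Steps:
r = -175149/4161806 (r = 175149/(-4161806) = 175149*(-1/4161806) = -175149/4161806 ≈ -0.042085)
r/(521 - 345*249) + 201313/Z(422, 390) = -175149/(4161806*(521 - 345*249)) + 201313/(390²) = -175149/(4161806*(521 - 85905)) + 201313/152100 = -175149/4161806/(-85384) + 201313*(1/152100) = -175149/4161806*(-1/85384) + 201313/152100 = 13473/27334741808 + 201313/152100 = 1375710231709301/1039403557249200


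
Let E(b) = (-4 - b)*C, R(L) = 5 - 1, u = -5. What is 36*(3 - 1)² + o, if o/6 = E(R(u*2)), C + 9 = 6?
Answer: 288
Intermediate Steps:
C = -3 (C = -9 + 6 = -3)
R(L) = 4
E(b) = 12 + 3*b (E(b) = (-4 - b)*(-3) = 12 + 3*b)
o = 144 (o = 6*(12 + 3*4) = 6*(12 + 12) = 6*24 = 144)
36*(3 - 1)² + o = 36*(3 - 1)² + 144 = 36*2² + 144 = 36*4 + 144 = 144 + 144 = 288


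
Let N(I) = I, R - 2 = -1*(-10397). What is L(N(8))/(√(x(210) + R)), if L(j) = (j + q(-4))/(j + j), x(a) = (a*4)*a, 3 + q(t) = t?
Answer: √186799/2988784 ≈ 0.00014461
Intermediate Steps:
q(t) = -3 + t
R = 10399 (R = 2 - 1*(-10397) = 2 + 10397 = 10399)
x(a) = 4*a² (x(a) = (4*a)*a = 4*a²)
L(j) = (-7 + j)/(2*j) (L(j) = (j + (-3 - 4))/(j + j) = (j - 7)/((2*j)) = (-7 + j)*(1/(2*j)) = (-7 + j)/(2*j))
L(N(8))/(√(x(210) + R)) = ((½)*(-7 + 8)/8)/(√(4*210² + 10399)) = ((½)*(⅛)*1)/(√(4*44100 + 10399)) = 1/(16*(√(176400 + 10399))) = 1/(16*(√186799)) = (√186799/186799)/16 = √186799/2988784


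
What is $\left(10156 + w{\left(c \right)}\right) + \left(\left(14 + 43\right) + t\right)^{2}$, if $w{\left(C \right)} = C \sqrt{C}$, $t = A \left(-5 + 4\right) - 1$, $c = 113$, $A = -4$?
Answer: $13756 + 113 \sqrt{113} \approx 14957.0$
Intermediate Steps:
$t = 3$ ($t = - 4 \left(-5 + 4\right) - 1 = \left(-4\right) \left(-1\right) - 1 = 4 - 1 = 3$)
$w{\left(C \right)} = C^{\frac{3}{2}}$
$\left(10156 + w{\left(c \right)}\right) + \left(\left(14 + 43\right) + t\right)^{2} = \left(10156 + 113^{\frac{3}{2}}\right) + \left(\left(14 + 43\right) + 3\right)^{2} = \left(10156 + 113 \sqrt{113}\right) + \left(57 + 3\right)^{2} = \left(10156 + 113 \sqrt{113}\right) + 60^{2} = \left(10156 + 113 \sqrt{113}\right) + 3600 = 13756 + 113 \sqrt{113}$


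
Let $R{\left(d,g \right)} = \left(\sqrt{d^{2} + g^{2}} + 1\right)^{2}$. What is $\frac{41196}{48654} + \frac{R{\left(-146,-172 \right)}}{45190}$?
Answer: $\frac{723030749}{366445710} + \frac{2 \sqrt{509}}{4519} \approx 1.9831$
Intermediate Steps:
$R{\left(d,g \right)} = \left(1 + \sqrt{d^{2} + g^{2}}\right)^{2}$
$\frac{41196}{48654} + \frac{R{\left(-146,-172 \right)}}{45190} = \frac{41196}{48654} + \frac{\left(1 + \sqrt{\left(-146\right)^{2} + \left(-172\right)^{2}}\right)^{2}}{45190} = 41196 \cdot \frac{1}{48654} + \left(1 + \sqrt{21316 + 29584}\right)^{2} \cdot \frac{1}{45190} = \frac{6866}{8109} + \left(1 + \sqrt{50900}\right)^{2} \cdot \frac{1}{45190} = \frac{6866}{8109} + \left(1 + 10 \sqrt{509}\right)^{2} \cdot \frac{1}{45190} = \frac{6866}{8109} + \frac{\left(1 + 10 \sqrt{509}\right)^{2}}{45190}$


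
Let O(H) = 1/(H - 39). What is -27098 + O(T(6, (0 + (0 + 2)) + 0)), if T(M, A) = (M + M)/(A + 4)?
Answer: -1002627/37 ≈ -27098.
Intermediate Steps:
T(M, A) = 2*M/(4 + A) (T(M, A) = (2*M)/(4 + A) = 2*M/(4 + A))
O(H) = 1/(-39 + H)
-27098 + O(T(6, (0 + (0 + 2)) + 0)) = -27098 + 1/(-39 + 2*6/(4 + ((0 + (0 + 2)) + 0))) = -27098 + 1/(-39 + 2*6/(4 + ((0 + 2) + 0))) = -27098 + 1/(-39 + 2*6/(4 + (2 + 0))) = -27098 + 1/(-39 + 2*6/(4 + 2)) = -27098 + 1/(-39 + 2*6/6) = -27098 + 1/(-39 + 2*6*(⅙)) = -27098 + 1/(-39 + 2) = -27098 + 1/(-37) = -27098 - 1/37 = -1002627/37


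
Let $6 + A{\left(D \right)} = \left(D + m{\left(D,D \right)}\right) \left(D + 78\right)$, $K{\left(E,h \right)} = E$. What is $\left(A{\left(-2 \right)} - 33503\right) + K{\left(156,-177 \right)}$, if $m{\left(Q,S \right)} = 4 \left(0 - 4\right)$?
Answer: $-34721$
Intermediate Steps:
$m{\left(Q,S \right)} = -16$ ($m{\left(Q,S \right)} = 4 \left(-4\right) = -16$)
$A{\left(D \right)} = -6 + \left(-16 + D\right) \left(78 + D\right)$ ($A{\left(D \right)} = -6 + \left(D - 16\right) \left(D + 78\right) = -6 + \left(-16 + D\right) \left(78 + D\right)$)
$\left(A{\left(-2 \right)} - 33503\right) + K{\left(156,-177 \right)} = \left(\left(-1254 + \left(-2\right)^{2} + 62 \left(-2\right)\right) - 33503\right) + 156 = \left(\left(-1254 + 4 - 124\right) - 33503\right) + 156 = \left(-1374 - 33503\right) + 156 = -34877 + 156 = -34721$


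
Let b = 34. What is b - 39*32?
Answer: -1214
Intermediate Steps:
b - 39*32 = 34 - 39*32 = 34 - 1248 = -1214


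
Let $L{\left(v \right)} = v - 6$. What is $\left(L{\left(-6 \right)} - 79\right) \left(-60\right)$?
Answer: $5460$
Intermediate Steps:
$L{\left(v \right)} = -6 + v$ ($L{\left(v \right)} = v - 6 = -6 + v$)
$\left(L{\left(-6 \right)} - 79\right) \left(-60\right) = \left(\left(-6 - 6\right) - 79\right) \left(-60\right) = \left(-12 - 79\right) \left(-60\right) = \left(-91\right) \left(-60\right) = 5460$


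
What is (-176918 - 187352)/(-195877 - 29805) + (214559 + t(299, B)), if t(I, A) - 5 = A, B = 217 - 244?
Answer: 24208751752/112841 ≈ 2.1454e+5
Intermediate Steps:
B = -27
t(I, A) = 5 + A
(-176918 - 187352)/(-195877 - 29805) + (214559 + t(299, B)) = (-176918 - 187352)/(-195877 - 29805) + (214559 + (5 - 27)) = -364270/(-225682) + (214559 - 22) = -364270*(-1/225682) + 214537 = 182135/112841 + 214537 = 24208751752/112841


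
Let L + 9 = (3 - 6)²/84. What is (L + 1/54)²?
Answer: 45010681/571536 ≈ 78.754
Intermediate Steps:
L = -249/28 (L = -9 + (3 - 6)²/84 = -9 + (-3)²*(1/84) = -9 + 9*(1/84) = -9 + 3/28 = -249/28 ≈ -8.8929)
(L + 1/54)² = (-249/28 + 1/54)² = (-6709/756)² = 45010681/571536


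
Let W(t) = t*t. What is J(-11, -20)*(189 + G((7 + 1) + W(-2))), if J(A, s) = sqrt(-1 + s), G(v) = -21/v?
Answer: 749*I*sqrt(21)/4 ≈ 858.09*I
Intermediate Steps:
W(t) = t**2
J(-11, -20)*(189 + G((7 + 1) + W(-2))) = sqrt(-1 - 20)*(189 - 21/((7 + 1) + (-2)**2)) = sqrt(-21)*(189 - 21/(8 + 4)) = (I*sqrt(21))*(189 - 21/12) = (I*sqrt(21))*(189 - 21*1/12) = (I*sqrt(21))*(189 - 7/4) = (I*sqrt(21))*(749/4) = 749*I*sqrt(21)/4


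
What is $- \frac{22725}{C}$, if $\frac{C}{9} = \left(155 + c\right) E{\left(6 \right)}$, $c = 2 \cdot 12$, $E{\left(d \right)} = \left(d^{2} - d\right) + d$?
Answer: $- \frac{2525}{6444} \approx -0.39184$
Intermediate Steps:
$E{\left(d \right)} = d^{2}$
$c = 24$
$C = 57996$ ($C = 9 \left(155 + 24\right) 6^{2} = 9 \cdot 179 \cdot 36 = 9 \cdot 6444 = 57996$)
$- \frac{22725}{C} = - \frac{22725}{57996} = \left(-22725\right) \frac{1}{57996} = - \frac{2525}{6444}$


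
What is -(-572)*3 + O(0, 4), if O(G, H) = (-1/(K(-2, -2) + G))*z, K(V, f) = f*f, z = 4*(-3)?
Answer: 1719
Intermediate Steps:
z = -12
K(V, f) = f**2
O(G, H) = 12/(4 + G) (O(G, H) = -1/((-2)**2 + G)*(-12) = -1/(4 + G)*(-12) = 12/(4 + G))
-(-572)*3 + O(0, 4) = -(-572)*3 + 12/(4 + 0) = -22*(-78) + 12/4 = 1716 + 12*(1/4) = 1716 + 3 = 1719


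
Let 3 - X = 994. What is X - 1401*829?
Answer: -1162420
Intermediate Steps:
X = -991 (X = 3 - 1*994 = 3 - 994 = -991)
X - 1401*829 = -991 - 1401*829 = -991 - 1161429 = -1162420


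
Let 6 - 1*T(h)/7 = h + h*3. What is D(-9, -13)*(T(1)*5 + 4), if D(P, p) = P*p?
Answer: 8658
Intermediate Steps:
T(h) = 42 - 28*h (T(h) = 42 - 7*(h + h*3) = 42 - 7*(h + 3*h) = 42 - 28*h)
D(-9, -13)*(T(1)*5 + 4) = (-9*(-13))*((42 - 28*1)*5 + 4) = 117*((42 - 28)*5 + 4) = 117*(14*5 + 4) = 117*(70 + 4) = 117*74 = 8658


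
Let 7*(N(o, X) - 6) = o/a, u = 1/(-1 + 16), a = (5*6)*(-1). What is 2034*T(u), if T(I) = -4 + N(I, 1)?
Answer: 711787/175 ≈ 4067.4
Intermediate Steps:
a = -30 (a = 30*(-1) = -30)
u = 1/15 ≈ 0.066667
N(o, X) = 6 - o/210 (N(o, X) = 6 + (o/(-30))/7 = 6 + (o*(-1/30))/7 = 6 + (-o/30)/7 = 6 - o/210)
T(I) = 2 - I/210 (T(I) = -4 + (6 - I/210) = 2 - I/210)
2034*T(u) = 2034*(2 - 1/210*1/15) = 2034*(2 - 1/3150) = 2034*(6299/3150) = 711787/175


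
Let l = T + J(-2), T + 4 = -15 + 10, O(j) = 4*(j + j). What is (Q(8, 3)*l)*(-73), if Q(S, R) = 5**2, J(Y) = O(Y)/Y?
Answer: 1825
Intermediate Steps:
O(j) = 8*j (O(j) = 4*(2*j) = 8*j)
T = -9 (T = -4 + (-15 + 10) = -4 - 5 = -9)
J(Y) = 8 (J(Y) = (8*Y)/Y = 8)
Q(S, R) = 25
l = -1 (l = -9 + 8 = -1)
(Q(8, 3)*l)*(-73) = (25*(-1))*(-73) = -25*(-73) = 1825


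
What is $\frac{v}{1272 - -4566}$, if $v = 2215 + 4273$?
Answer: $\frac{3244}{2919} \approx 1.1113$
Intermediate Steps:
$v = 6488$
$\frac{v}{1272 - -4566} = \frac{6488}{1272 - -4566} = \frac{6488}{1272 + 4566} = \frac{6488}{5838} = 6488 \cdot \frac{1}{5838} = \frac{3244}{2919}$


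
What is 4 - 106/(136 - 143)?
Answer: 134/7 ≈ 19.143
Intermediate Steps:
4 - 106/(136 - 143) = 4 - 106/(-7) = 4 - ⅐*(-106) = 4 + 106/7 = 134/7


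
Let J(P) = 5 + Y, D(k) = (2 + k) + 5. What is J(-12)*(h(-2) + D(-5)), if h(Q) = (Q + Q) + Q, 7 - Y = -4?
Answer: -64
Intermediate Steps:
Y = 11 (Y = 7 - 1*(-4) = 7 + 4 = 11)
D(k) = 7 + k
J(P) = 16 (J(P) = 5 + 11 = 16)
h(Q) = 3*Q (h(Q) = 2*Q + Q = 3*Q)
J(-12)*(h(-2) + D(-5)) = 16*(3*(-2) + (7 - 5)) = 16*(-6 + 2) = 16*(-4) = -64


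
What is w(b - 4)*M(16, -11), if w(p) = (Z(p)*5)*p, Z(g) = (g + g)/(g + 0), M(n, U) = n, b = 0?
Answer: -640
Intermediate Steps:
Z(g) = 2 (Z(g) = (2*g)/g = 2)
w(p) = 10*p (w(p) = (2*5)*p = 10*p)
w(b - 4)*M(16, -11) = (10*(0 - 4))*16 = (10*(-4))*16 = -40*16 = -640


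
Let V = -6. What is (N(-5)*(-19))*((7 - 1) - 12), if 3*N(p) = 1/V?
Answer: -19/3 ≈ -6.3333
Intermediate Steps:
N(p) = -1/18 (N(p) = (1/3)/(-6) = (1/3)*(-1/6) = -1/18)
(N(-5)*(-19))*((7 - 1) - 12) = (-1/18*(-19))*((7 - 1) - 12) = 19*(6 - 12)/18 = (19/18)*(-6) = -19/3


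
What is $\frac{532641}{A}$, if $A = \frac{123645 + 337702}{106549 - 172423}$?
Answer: $- \frac{815981238}{10729} \approx -76054.0$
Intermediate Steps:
$A = - \frac{461347}{65874}$ ($A = \frac{461347}{-65874} = 461347 \left(- \frac{1}{65874}\right) = - \frac{461347}{65874} \approx -7.0035$)
$\frac{532641}{A} = \frac{532641}{- \frac{461347}{65874}} = 532641 \left(- \frac{65874}{461347}\right) = - \frac{815981238}{10729}$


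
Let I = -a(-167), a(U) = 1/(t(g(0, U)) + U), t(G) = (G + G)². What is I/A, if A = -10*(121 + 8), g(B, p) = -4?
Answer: -1/132870 ≈ -7.5262e-6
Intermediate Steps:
A = -1290 (A = -10*129 = -1290)
t(G) = 4*G² (t(G) = (2*G)² = 4*G²)
a(U) = 1/(64 + U) (a(U) = 1/(4*(-4)² + U) = 1/(4*16 + U) = 1/(64 + U))
I = 1/103 (I = -1/(64 - 167) = -1/(-103) = -1*(-1/103) = 1/103 ≈ 0.0097087)
I/A = (1/103)/(-1290) = (1/103)*(-1/1290) = -1/132870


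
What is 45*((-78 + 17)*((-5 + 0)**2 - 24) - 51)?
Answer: -5040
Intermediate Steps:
45*((-78 + 17)*((-5 + 0)**2 - 24) - 51) = 45*(-61*((-5)**2 - 24) - 51) = 45*(-61*(25 - 24) - 51) = 45*(-61*1 - 51) = 45*(-61 - 51) = 45*(-112) = -5040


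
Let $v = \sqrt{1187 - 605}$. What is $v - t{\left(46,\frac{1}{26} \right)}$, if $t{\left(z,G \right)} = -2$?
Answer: $2 + \sqrt{582} \approx 26.125$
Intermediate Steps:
$v = \sqrt{582} \approx 24.125$
$v - t{\left(46,\frac{1}{26} \right)} = \sqrt{582} - -2 = \sqrt{582} + 2 = 2 + \sqrt{582}$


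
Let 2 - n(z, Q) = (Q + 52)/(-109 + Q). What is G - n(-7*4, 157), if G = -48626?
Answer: -2333935/48 ≈ -48624.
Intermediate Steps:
n(z, Q) = 2 - (52 + Q)/(-109 + Q) (n(z, Q) = 2 - (Q + 52)/(-109 + Q) = 2 - (52 + Q)/(-109 + Q))
G - n(-7*4, 157) = -48626 - (-270 + 157)/(-109 + 157) = -48626 - (-113)/48 = -48626 - 1*(-113/48) = -48626 + 113/48 = -2333935/48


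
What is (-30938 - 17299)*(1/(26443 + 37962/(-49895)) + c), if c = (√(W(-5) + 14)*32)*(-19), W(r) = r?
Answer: 116080794217477509/1319335523 ≈ 8.7984e+7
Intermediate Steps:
c = -1824 (c = (√(-5 + 14)*32)*(-19) = (√9*32)*(-19) = (3*32)*(-19) = 96*(-19) = -1824)
(-30938 - 17299)*(1/(26443 + 37962/(-49895)) + c) = (-30938 - 17299)*(1/(26443 + 37962/(-49895)) - 1824) = -48237*(1/(26443 + 37962*(-1/49895)) - 1824) = -48237*(1/(26443 - 37962/49895) - 1824) = -48237*(1/(1319335523/49895) - 1824) = -48237*(49895/1319335523 - 1824) = -48237*(-2406467944057/1319335523) = 116080794217477509/1319335523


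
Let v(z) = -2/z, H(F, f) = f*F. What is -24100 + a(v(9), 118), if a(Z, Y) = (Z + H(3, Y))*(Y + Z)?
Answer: 1422940/81 ≈ 17567.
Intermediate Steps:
H(F, f) = F*f
a(Z, Y) = (Y + Z)*(Z + 3*Y) (a(Z, Y) = (Z + 3*Y)*(Y + Z) = (Y + Z)*(Z + 3*Y))
-24100 + a(v(9), 118) = -24100 + ((-2/9)² + 3*118² + 4*118*(-2/9)) = -24100 + ((-2*⅑)² + 3*13924 + 4*118*(-2*⅑)) = -24100 + ((-2/9)² + 41772 + 4*118*(-2/9)) = -24100 + (4/81 + 41772 - 944/9) = -24100 + 3375040/81 = 1422940/81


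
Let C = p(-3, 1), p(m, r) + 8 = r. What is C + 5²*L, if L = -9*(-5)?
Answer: 1118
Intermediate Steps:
p(m, r) = -8 + r
C = -7 (C = -8 + 1 = -7)
L = 45
C + 5²*L = -7 + 5²*45 = -7 + 25*45 = -7 + 1125 = 1118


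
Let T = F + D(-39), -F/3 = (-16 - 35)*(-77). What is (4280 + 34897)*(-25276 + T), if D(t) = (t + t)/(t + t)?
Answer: -1451742912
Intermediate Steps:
D(t) = 1 (D(t) = (2*t)/((2*t)) = (2*t)*(1/(2*t)) = 1)
F = -11781 (F = -3*(-16 - 35)*(-77) = -(-153)*(-77) = -3*3927 = -11781)
T = -11780 (T = -11781 + 1 = -11780)
(4280 + 34897)*(-25276 + T) = (4280 + 34897)*(-25276 - 11780) = 39177*(-37056) = -1451742912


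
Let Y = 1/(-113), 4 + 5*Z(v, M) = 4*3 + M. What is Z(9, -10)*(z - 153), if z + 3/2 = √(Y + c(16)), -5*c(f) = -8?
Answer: 309/5 - 2*√507935/2825 ≈ 61.295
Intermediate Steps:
Z(v, M) = 8/5 + M/5 (Z(v, M) = -⅘ + (4*3 + M)/5 = -⅘ + (12 + M)/5 = -⅘ + (12/5 + M/5) = 8/5 + M/5)
c(f) = 8/5 (c(f) = -⅕*(-8) = 8/5)
Y = -1/113 ≈ -0.0088496
z = -3/2 + √507935/565 (z = -3/2 + √(-1/113 + 8/5) = -3/2 + √(899/565) = -3/2 + √507935/565 ≈ -0.23859)
Z(9, -10)*(z - 153) = (8/5 + (⅕)*(-10))*((-3/2 + √507935/565) - 153) = (8/5 - 2)*(-309/2 + √507935/565) = -2*(-309/2 + √507935/565)/5 = 309/5 - 2*√507935/2825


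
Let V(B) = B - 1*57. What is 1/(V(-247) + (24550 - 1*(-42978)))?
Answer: 1/67224 ≈ 1.4876e-5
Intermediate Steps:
V(B) = -57 + B (V(B) = B - 57 = -57 + B)
1/(V(-247) + (24550 - 1*(-42978))) = 1/((-57 - 247) + (24550 - 1*(-42978))) = 1/(-304 + (24550 + 42978)) = 1/(-304 + 67528) = 1/67224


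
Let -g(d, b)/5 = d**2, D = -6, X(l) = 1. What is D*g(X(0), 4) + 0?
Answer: 30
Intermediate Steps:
g(d, b) = -5*d**2
D*g(X(0), 4) + 0 = -(-30)*1**2 + 0 = -(-30) + 0 = -6*(-5) + 0 = 30 + 0 = 30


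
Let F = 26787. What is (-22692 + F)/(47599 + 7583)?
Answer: 1365/18394 ≈ 0.074209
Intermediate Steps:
(-22692 + F)/(47599 + 7583) = (-22692 + 26787)/(47599 + 7583) = 4095/55182 = 4095*(1/55182) = 1365/18394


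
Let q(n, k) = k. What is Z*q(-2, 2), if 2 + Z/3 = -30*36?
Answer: -6492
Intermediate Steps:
Z = -3246 (Z = -6 + 3*(-30*36) = -6 + 3*(-1080) = -6 - 3240 = -3246)
Z*q(-2, 2) = -3246*2 = -6492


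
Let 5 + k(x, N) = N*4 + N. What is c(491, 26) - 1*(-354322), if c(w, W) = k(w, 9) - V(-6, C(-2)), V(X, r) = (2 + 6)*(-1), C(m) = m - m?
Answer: 354370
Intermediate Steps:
C(m) = 0
V(X, r) = -8 (V(X, r) = 8*(-1) = -8)
k(x, N) = -5 + 5*N (k(x, N) = -5 + (N*4 + N) = -5 + (4*N + N) = -5 + 5*N)
c(w, W) = 48 (c(w, W) = (-5 + 5*9) - 1*(-8) = (-5 + 45) + 8 = 40 + 8 = 48)
c(491, 26) - 1*(-354322) = 48 - 1*(-354322) = 48 + 354322 = 354370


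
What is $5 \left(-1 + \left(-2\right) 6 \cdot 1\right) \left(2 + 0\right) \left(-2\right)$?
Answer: $260$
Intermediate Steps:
$5 \left(-1 + \left(-2\right) 6 \cdot 1\right) \left(2 + 0\right) \left(-2\right) = 5 \left(-1 - 12\right) 2 \left(-2\right) = 5 \left(\left(-13\right) 2\right) \left(-2\right) = 5 \left(-26\right) \left(-2\right) = \left(-130\right) \left(-2\right) = 260$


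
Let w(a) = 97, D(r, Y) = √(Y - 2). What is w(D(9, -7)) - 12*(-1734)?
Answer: 20905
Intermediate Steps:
D(r, Y) = √(-2 + Y)
w(D(9, -7)) - 12*(-1734) = 97 - 12*(-1734) = 97 + 20808 = 20905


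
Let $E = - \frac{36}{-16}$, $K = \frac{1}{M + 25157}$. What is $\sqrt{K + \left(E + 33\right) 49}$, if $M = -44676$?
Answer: $\frac{\sqrt{2632269235073}}{39038} \approx 41.56$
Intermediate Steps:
$K = - \frac{1}{19519}$ ($K = \frac{1}{-44676 + 25157} = \frac{1}{-19519} = - \frac{1}{19519} \approx -5.1232 \cdot 10^{-5}$)
$E = \frac{9}{4}$ ($E = \left(-36\right) \left(- \frac{1}{16}\right) = \frac{9}{4} \approx 2.25$)
$\sqrt{K + \left(E + 33\right) 49} = \sqrt{- \frac{1}{19519} + \left(\frac{9}{4} + 33\right) 49} = \sqrt{- \frac{1}{19519} + \frac{141}{4} \cdot 49} = \sqrt{- \frac{1}{19519} + \frac{6909}{4}} = \sqrt{\frac{134856767}{78076}} = \frac{\sqrt{2632269235073}}{39038}$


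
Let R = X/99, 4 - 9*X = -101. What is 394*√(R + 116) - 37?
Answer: -37 + 394*√1138071/99 ≈ 4208.7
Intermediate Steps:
X = 35/3 (X = 4/9 - ⅑*(-101) = 4/9 + 101/9 = 35/3 ≈ 11.667)
R = 35/297 (R = (35/3)/99 = (35/3)*(1/99) = 35/297 ≈ 0.11785)
394*√(R + 116) - 37 = 394*√(35/297 + 116) - 37 = 394*√(34487/297) - 37 = 394*(√1138071/99) - 37 = 394*√1138071/99 - 37 = -37 + 394*√1138071/99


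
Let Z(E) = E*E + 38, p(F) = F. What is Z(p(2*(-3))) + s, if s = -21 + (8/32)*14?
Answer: 113/2 ≈ 56.500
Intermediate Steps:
s = -35/2 (s = -21 + (8*(1/32))*14 = -21 + (¼)*14 = -21 + 7/2 = -35/2 ≈ -17.500)
Z(E) = 38 + E² (Z(E) = E² + 38 = 38 + E²)
Z(p(2*(-3))) + s = (38 + (2*(-3))²) - 35/2 = (38 + (-6)²) - 35/2 = (38 + 36) - 35/2 = 74 - 35/2 = 113/2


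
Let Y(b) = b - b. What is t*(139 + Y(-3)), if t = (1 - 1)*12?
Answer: 0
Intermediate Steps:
Y(b) = 0
t = 0 (t = 0*12 = 0)
t*(139 + Y(-3)) = 0*(139 + 0) = 0*139 = 0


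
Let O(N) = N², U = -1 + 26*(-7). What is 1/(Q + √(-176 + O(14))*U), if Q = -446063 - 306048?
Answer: -752111/565670286541 + 366*√5/565670286541 ≈ -1.3281e-6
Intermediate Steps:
U = -183 (U = -1 - 182 = -183)
Q = -752111
1/(Q + √(-176 + O(14))*U) = 1/(-752111 + √(-176 + 14²)*(-183)) = 1/(-752111 + √(-176 + 196)*(-183)) = 1/(-752111 + √20*(-183)) = 1/(-752111 + (2*√5)*(-183)) = 1/(-752111 - 366*√5)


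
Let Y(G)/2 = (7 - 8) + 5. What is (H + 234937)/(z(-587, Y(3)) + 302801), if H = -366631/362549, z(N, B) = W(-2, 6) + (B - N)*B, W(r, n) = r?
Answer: 85175807782/111505207891 ≈ 0.76387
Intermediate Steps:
Y(G) = 8 (Y(G) = 2*((7 - 8) + 5) = 2*(-1 + 5) = 2*4 = 8)
z(N, B) = -2 + B*(B - N) (z(N, B) = -2 + (B - N)*B = -2 + B*(B - N))
H = -366631/362549 (H = -366631*1/362549 = -366631/362549 ≈ -1.0113)
(H + 234937)/(z(-587, Y(3)) + 302801) = (-366631/362549 + 234937)/((-2 + 8² - 1*8*(-587)) + 302801) = 85175807782/(362549*((-2 + 64 + 4696) + 302801)) = 85175807782/(362549*(4758 + 302801)) = (85175807782/362549)/307559 = (85175807782/362549)*(1/307559) = 85175807782/111505207891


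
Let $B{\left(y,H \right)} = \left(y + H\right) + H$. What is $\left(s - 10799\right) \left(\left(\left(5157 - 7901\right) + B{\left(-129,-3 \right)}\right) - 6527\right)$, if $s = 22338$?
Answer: $-108535834$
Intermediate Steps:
$B{\left(y,H \right)} = y + 2 H$ ($B{\left(y,H \right)} = \left(H + y\right) + H = y + 2 H$)
$\left(s - 10799\right) \left(\left(\left(5157 - 7901\right) + B{\left(-129,-3 \right)}\right) - 6527\right) = \left(22338 - 10799\right) \left(\left(\left(5157 - 7901\right) + \left(-129 + 2 \left(-3\right)\right)\right) - 6527\right) = 11539 \left(\left(-2744 - 135\right) - 6527\right) = 11539 \left(-2879 - 6527\right) = 11539 \left(-9406\right) = -108535834$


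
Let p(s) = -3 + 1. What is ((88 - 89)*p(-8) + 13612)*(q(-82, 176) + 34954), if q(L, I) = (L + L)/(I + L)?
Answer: 22364480184/47 ≈ 4.7584e+8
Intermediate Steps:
p(s) = -2
q(L, I) = 2*L/(I + L) (q(L, I) = (2*L)/(I + L) = 2*L/(I + L))
((88 - 89)*p(-8) + 13612)*(q(-82, 176) + 34954) = ((88 - 89)*(-2) + 13612)*(2*(-82)/(176 - 82) + 34954) = (-1*(-2) + 13612)*(2*(-82)/94 + 34954) = (2 + 13612)*(2*(-82)*(1/94) + 34954) = 13614*(-82/47 + 34954) = 13614*(1642756/47) = 22364480184/47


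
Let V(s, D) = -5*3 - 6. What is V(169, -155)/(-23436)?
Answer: 1/1116 ≈ 0.00089606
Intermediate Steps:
V(s, D) = -21 (V(s, D) = -15 - 6 = -21)
V(169, -155)/(-23436) = -21/(-23436) = -21*(-1/23436) = 1/1116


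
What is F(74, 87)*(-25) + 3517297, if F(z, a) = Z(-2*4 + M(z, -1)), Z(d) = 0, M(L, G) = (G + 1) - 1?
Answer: 3517297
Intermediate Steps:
M(L, G) = G (M(L, G) = (1 + G) - 1 = G)
F(z, a) = 0
F(74, 87)*(-25) + 3517297 = 0*(-25) + 3517297 = 0 + 3517297 = 3517297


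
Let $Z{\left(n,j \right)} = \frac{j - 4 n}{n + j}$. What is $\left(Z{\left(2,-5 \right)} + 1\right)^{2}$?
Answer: $\frac{256}{9} \approx 28.444$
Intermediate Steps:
$Z{\left(n,j \right)} = \frac{j - 4 n}{j + n}$
$\left(Z{\left(2,-5 \right)} + 1\right)^{2} = \left(\frac{-5 - 8}{-5 + 2} + 1\right)^{2} = \left(\frac{-5 - 8}{-3} + 1\right)^{2} = \left(\left(- \frac{1}{3}\right) \left(-13\right) + 1\right)^{2} = \left(\frac{13}{3} + 1\right)^{2} = \left(\frac{16}{3}\right)^{2} = \frac{256}{9}$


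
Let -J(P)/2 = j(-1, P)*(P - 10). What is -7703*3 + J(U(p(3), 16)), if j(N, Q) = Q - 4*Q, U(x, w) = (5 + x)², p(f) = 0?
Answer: -20859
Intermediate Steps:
j(N, Q) = -3*Q
J(P) = 6*P*(-10 + P) (J(P) = -2*(-3*P)*(P - 10) = -2*(-3*P)*(-10 + P) = -(-6)*P*(-10 + P) = 6*P*(-10 + P))
-7703*3 + J(U(p(3), 16)) = -7703*3 + 6*(5 + 0)²*(-10 + (5 + 0)²) = -23109 + 6*5²*(-10 + 5²) = -23109 + 6*25*(-10 + 25) = -23109 + 6*25*15 = -23109 + 2250 = -20859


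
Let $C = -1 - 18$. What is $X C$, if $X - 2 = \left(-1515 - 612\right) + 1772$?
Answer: $6707$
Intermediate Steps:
$C = -19$ ($C = -1 - 18 = -19$)
$X = -353$ ($X = 2 + \left(\left(-1515 - 612\right) + 1772\right) = 2 + \left(-2127 + 1772\right) = 2 - 355 = -353$)
$X C = \left(-353\right) \left(-19\right) = 6707$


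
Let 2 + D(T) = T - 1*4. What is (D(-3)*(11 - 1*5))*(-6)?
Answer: 324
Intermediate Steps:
D(T) = -6 + T (D(T) = -2 + (T - 1*4) = -2 + (T - 4) = -2 + (-4 + T) = -6 + T)
(D(-3)*(11 - 1*5))*(-6) = ((-6 - 3)*(11 - 1*5))*(-6) = -9*(11 - 5)*(-6) = -9*6*(-6) = -54*(-6) = 324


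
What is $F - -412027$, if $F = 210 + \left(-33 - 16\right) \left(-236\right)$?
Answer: $423801$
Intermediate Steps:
$F = 11774$ ($F = 210 - -11564 = 210 + 11564 = 11774$)
$F - -412027 = 11774 - -412027 = 11774 + 412027 = 423801$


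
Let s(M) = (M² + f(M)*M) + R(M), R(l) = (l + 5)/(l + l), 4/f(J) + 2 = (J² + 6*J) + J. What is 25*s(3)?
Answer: 5650/21 ≈ 269.05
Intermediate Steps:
f(J) = 4/(-2 + J² + 7*J) (f(J) = 4/(-2 + ((J² + 6*J) + J)) = 4/(-2 + (J² + 7*J)) = 4/(-2 + J² + 7*J))
R(l) = (5 + l)/(2*l) (R(l) = (5 + l)/((2*l)) = (5 + l)*(1/(2*l)) = (5 + l)/(2*l))
s(M) = M² + (5 + M)/(2*M) + 4*M/(-2 + M² + 7*M) (s(M) = (M² + (4/(-2 + M² + 7*M))*M) + (5 + M)/(2*M) = (M² + 4*M/(-2 + M² + 7*M)) + (5 + M)/(2*M) = M² + (5 + M)/(2*M) + 4*M/(-2 + M² + 7*M))
25*s(3) = 25*(3² + (½)*(5 + 3)/3 + 4*3/(-2 + 3² + 7*3)) = 25*(9 + (½)*(⅓)*8 + 4*3/(-2 + 9 + 21)) = 25*(9 + 4/3 + 4*3/28) = 25*(9 + 4/3 + 4*3*(1/28)) = 25*(9 + 4/3 + 3/7) = 25*(226/21) = 5650/21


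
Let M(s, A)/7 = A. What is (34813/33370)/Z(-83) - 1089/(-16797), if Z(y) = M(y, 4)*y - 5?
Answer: 2546998273/39558833570 ≈ 0.064385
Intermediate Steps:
M(s, A) = 7*A
Z(y) = -5 + 28*y (Z(y) = (7*4)*y - 5 = 28*y - 5 = -5 + 28*y)
(34813/33370)/Z(-83) - 1089/(-16797) = (34813/33370)/(-5 + 28*(-83)) - 1089/(-16797) = (34813*(1/33370))/(-5 - 2324) - 1089*(-1/16797) = (34813/33370)/(-2329) + 33/509 = (34813/33370)*(-1/2329) + 33/509 = -34813/77718730 + 33/509 = 2546998273/39558833570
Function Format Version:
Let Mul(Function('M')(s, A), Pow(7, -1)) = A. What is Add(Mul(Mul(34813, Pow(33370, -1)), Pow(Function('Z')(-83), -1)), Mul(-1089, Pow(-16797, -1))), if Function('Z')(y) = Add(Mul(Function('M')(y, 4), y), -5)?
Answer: Rational(2546998273, 39558833570) ≈ 0.064385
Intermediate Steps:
Function('M')(s, A) = Mul(7, A)
Function('Z')(y) = Add(-5, Mul(28, y)) (Function('Z')(y) = Add(Mul(Mul(7, 4), y), -5) = Add(Mul(28, y), -5) = Add(-5, Mul(28, y)))
Add(Mul(Mul(34813, Pow(33370, -1)), Pow(Function('Z')(-83), -1)), Mul(-1089, Pow(-16797, -1))) = Add(Mul(Mul(34813, Pow(33370, -1)), Pow(Add(-5, Mul(28, -83)), -1)), Mul(-1089, Pow(-16797, -1))) = Add(Mul(Mul(34813, Rational(1, 33370)), Pow(Add(-5, -2324), -1)), Mul(-1089, Rational(-1, 16797))) = Add(Mul(Rational(34813, 33370), Pow(-2329, -1)), Rational(33, 509)) = Add(Mul(Rational(34813, 33370), Rational(-1, 2329)), Rational(33, 509)) = Add(Rational(-34813, 77718730), Rational(33, 509)) = Rational(2546998273, 39558833570)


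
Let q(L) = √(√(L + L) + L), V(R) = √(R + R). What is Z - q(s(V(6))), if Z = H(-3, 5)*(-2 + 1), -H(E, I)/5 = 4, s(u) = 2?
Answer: 18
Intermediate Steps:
V(R) = √2*√R (V(R) = √(2*R) = √2*√R)
H(E, I) = -20 (H(E, I) = -5*4 = -20)
Z = 20 (Z = -20*(-2 + 1) = -20*(-1) = 20)
q(L) = √(L + √2*√L) (q(L) = √(√(2*L) + L) = √(√2*√L + L) = √(L + √2*√L))
Z - q(s(V(6))) = 20 - √(2 + √2*√2) = 20 - √(2 + 2) = 20 - √4 = 20 - 1*2 = 20 - 2 = 18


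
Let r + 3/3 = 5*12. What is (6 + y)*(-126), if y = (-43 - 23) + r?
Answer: 126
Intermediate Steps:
r = 59 (r = -1 + 5*12 = -1 + 60 = 59)
y = -7 (y = (-43 - 23) + 59 = -66 + 59 = -7)
(6 + y)*(-126) = (6 - 7)*(-126) = -1*(-126) = 126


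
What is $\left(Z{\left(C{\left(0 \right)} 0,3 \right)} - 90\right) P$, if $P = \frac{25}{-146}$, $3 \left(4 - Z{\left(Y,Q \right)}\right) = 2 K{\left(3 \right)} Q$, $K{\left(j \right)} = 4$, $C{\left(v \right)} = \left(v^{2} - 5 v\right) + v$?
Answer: $\frac{1175}{73} \approx 16.096$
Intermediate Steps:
$C{\left(v \right)} = v^{2} - 4 v$
$Z{\left(Y,Q \right)} = 4 - \frac{8 Q}{3}$ ($Z{\left(Y,Q \right)} = 4 - \frac{2 \cdot 4 Q}{3} = 4 - \frac{8 Q}{3}$)
$P = - \frac{25}{146}$ ($P = 25 \left(- \frac{1}{146}\right) = - \frac{25}{146} \approx -0.17123$)
$\left(Z{\left(C{\left(0 \right)} 0,3 \right)} - 90\right) P = \left(\left(4 - 8\right) - 90\right) \left(- \frac{25}{146}\right) = \left(-4 - 90\right) \left(- \frac{25}{146}\right) = \left(-94\right) \left(- \frac{25}{146}\right) = \frac{1175}{73}$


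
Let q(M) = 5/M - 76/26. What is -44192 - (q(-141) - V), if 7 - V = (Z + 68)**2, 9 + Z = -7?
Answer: -85942114/1833 ≈ -46886.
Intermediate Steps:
Z = -16 (Z = -9 - 7 = -16)
V = -2697 (V = 7 - (-16 + 68)**2 = 7 - 1*52**2 = 7 - 1*2704 = 7 - 2704 = -2697)
q(M) = -38/13 + 5/M (q(M) = 5/M - 76*1/26 = 5/M - 38/13 = -38/13 + 5/M)
-44192 - (q(-141) - V) = -44192 - ((-38/13 + 5/(-141)) - 1*(-2697)) = -44192 - ((-38/13 + 5*(-1/141)) + 2697) = -44192 - ((-38/13 - 5/141) + 2697) = -44192 - (-5423/1833 + 2697) = -44192 - 1*4938178/1833 = -44192 - 4938178/1833 = -85942114/1833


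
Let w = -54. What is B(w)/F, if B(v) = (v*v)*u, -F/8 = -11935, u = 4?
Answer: 1458/11935 ≈ 0.12216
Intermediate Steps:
F = 95480 (F = -8*(-11935) = 95480)
B(v) = 4*v² (B(v) = (v*v)*4 = v²*4 = 4*v²)
B(w)/F = (4*(-54)²)/95480 = (4*2916)*(1/95480) = 11664*(1/95480) = 1458/11935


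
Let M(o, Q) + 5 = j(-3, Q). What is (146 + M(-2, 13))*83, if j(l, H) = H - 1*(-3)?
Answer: 13031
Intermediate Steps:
j(l, H) = 3 + H (j(l, H) = H + 3 = 3 + H)
M(o, Q) = -2 + Q (M(o, Q) = -5 + (3 + Q) = -2 + Q)
(146 + M(-2, 13))*83 = (146 + (-2 + 13))*83 = (146 + 11)*83 = 157*83 = 13031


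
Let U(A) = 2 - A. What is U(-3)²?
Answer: 25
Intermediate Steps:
U(-3)² = (2 - 1*(-3))² = (2 + 3)² = 5² = 25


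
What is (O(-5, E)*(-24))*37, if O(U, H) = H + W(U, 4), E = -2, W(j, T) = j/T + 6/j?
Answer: 19758/5 ≈ 3951.6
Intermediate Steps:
W(j, T) = 6/j + j/T
O(U, H) = H + 6/U + U/4 (O(U, H) = H + (6/U + U/4) = H + 6/U + U/4)
(O(-5, E)*(-24))*37 = ((-2 + 6/(-5) + (1/4)*(-5))*(-24))*37 = ((-2 + 6*(-1/5) - 5/4)*(-24))*37 = ((-2 - 6/5 - 5/4)*(-24))*37 = -89/20*(-24)*37 = (534/5)*37 = 19758/5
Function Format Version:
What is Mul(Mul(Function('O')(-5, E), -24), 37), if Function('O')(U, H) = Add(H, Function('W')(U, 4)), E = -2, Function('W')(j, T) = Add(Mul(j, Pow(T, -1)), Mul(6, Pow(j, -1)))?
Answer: Rational(19758, 5) ≈ 3951.6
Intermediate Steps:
Function('W')(j, T) = Add(Mul(6, Pow(j, -1)), Mul(j, Pow(T, -1)))
Function('O')(U, H) = Add(H, Mul(6, Pow(U, -1)), Mul(Rational(1, 4), U)) (Function('O')(U, H) = Add(H, Add(Mul(6, Pow(U, -1)), Mul(U, Pow(4, -1)))) = Add(H, Add(Mul(6, Pow(U, -1)), Mul(U, Rational(1, 4)))) = Add(H, Add(Mul(6, Pow(U, -1)), Mul(Rational(1, 4), U))) = Add(H, Mul(6, Pow(U, -1)), Mul(Rational(1, 4), U)))
Mul(Mul(Function('O')(-5, E), -24), 37) = Mul(Mul(Add(-2, Mul(6, Pow(-5, -1)), Mul(Rational(1, 4), -5)), -24), 37) = Mul(Mul(Add(-2, Mul(6, Rational(-1, 5)), Rational(-5, 4)), -24), 37) = Mul(Mul(Add(-2, Rational(-6, 5), Rational(-5, 4)), -24), 37) = Mul(Mul(Rational(-89, 20), -24), 37) = Mul(Rational(534, 5), 37) = Rational(19758, 5)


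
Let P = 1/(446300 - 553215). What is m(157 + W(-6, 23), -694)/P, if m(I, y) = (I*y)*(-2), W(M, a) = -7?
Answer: -22259703000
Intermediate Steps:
m(I, y) = -2*I*y
P = -1/106915 (P = 1/(-106915) = -1/106915 ≈ -9.3532e-6)
m(157 + W(-6, 23), -694)/P = (-2*(157 - 7)*(-694))/(-1/106915) = -2*150*(-694)*(-106915) = 208200*(-106915) = -22259703000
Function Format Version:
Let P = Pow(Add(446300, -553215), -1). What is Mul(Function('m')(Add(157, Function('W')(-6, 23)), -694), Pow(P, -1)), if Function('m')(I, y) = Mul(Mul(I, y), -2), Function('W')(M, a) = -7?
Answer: -22259703000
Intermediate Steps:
Function('m')(I, y) = Mul(-2, I, y)
P = Rational(-1, 106915) (P = Pow(-106915, -1) = Rational(-1, 106915) ≈ -9.3532e-6)
Mul(Function('m')(Add(157, Function('W')(-6, 23)), -694), Pow(P, -1)) = Mul(Mul(-2, Add(157, -7), -694), Pow(Rational(-1, 106915), -1)) = Mul(Mul(-2, 150, -694), -106915) = Mul(208200, -106915) = -22259703000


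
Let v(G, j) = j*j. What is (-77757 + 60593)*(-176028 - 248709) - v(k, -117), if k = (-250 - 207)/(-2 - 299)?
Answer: 7290172179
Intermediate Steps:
k = 457/301 (k = -457/(-301) = -457*(-1/301) = 457/301 ≈ 1.5183)
v(G, j) = j**2
(-77757 + 60593)*(-176028 - 248709) - v(k, -117) = (-77757 + 60593)*(-176028 - 248709) - 1*(-117)**2 = -17164*(-424737) - 1*13689 = 7290185868 - 13689 = 7290172179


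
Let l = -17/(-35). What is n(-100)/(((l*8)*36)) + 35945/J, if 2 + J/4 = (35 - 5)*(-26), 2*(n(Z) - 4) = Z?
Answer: -665525/56304 ≈ -11.820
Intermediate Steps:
n(Z) = 4 + Z/2
l = 17/35 (l = -17*(-1/35) = 17/35 ≈ 0.48571)
J = -3128 (J = -8 + 4*((35 - 5)*(-26)) = -8 + 4*(30*(-26)) = -8 + 4*(-780) = -8 - 3120 = -3128)
n(-100)/(((l*8)*36)) + 35945/J = (4 + (1/2)*(-100))/((((17/35)*8)*36)) + 35945/(-3128) = (4 - 50)/(((136/35)*36)) + 35945*(-1/3128) = -46/4896/35 - 35945/3128 = -46*35/4896 - 35945/3128 = -805/2448 - 35945/3128 = -665525/56304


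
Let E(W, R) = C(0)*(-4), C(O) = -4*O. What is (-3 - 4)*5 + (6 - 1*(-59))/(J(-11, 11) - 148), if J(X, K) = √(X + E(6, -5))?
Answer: -155329/4383 - 13*I*√11/4383 ≈ -35.439 - 0.0098371*I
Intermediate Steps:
E(W, R) = 0 (E(W, R) = -4*0*(-4) = 0*(-4) = 0)
J(X, K) = √X (J(X, K) = √(X + 0) = √X)
(-3 - 4)*5 + (6 - 1*(-59))/(J(-11, 11) - 148) = (-3 - 4)*5 + (6 - 1*(-59))/(√(-11) - 148) = -7*5 + (6 + 59)/(I*√11 - 148) = -35 + 65/(-148 + I*√11)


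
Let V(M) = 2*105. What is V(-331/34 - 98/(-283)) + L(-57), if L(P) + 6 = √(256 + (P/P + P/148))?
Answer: 204 + √1405223/74 ≈ 220.02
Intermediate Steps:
L(P) = -6 + √(257 + P/148) (L(P) = -6 + √(256 + (P/P + P/148)) = -6 + √(256 + (1 + P*(1/148))) = -6 + √(256 + (1 + P/148)) = -6 + √(257 + P/148))
V(M) = 210
V(-331/34 - 98/(-283)) + L(-57) = 210 + (-6 + √(1407332 + 37*(-57))/74) = 210 + (-6 + √(1407332 - 2109)/74) = 210 + (-6 + √1405223/74) = 204 + √1405223/74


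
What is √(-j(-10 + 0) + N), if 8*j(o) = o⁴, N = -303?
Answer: I*√1553 ≈ 39.408*I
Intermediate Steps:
j(o) = o⁴/8
√(-j(-10 + 0) + N) = √(-(-10 + 0)⁴/8 - 303) = √(-(-10)⁴/8 - 303) = √(-10000/8 - 303) = √(-1*1250 - 303) = √(-1250 - 303) = √(-1553) = I*√1553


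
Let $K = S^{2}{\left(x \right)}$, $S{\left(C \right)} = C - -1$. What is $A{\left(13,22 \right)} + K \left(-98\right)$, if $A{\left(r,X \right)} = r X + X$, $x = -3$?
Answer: $-84$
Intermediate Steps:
$S{\left(C \right)} = 1 + C$ ($S{\left(C \right)} = C + 1 = 1 + C$)
$A{\left(r,X \right)} = X + X r$ ($A{\left(r,X \right)} = X r + X = X + X r$)
$K = 4$ ($K = \left(1 - 3\right)^{2} = \left(-2\right)^{2} = 4$)
$A{\left(13,22 \right)} + K \left(-98\right) = 22 \left(1 + 13\right) + 4 \left(-98\right) = 22 \cdot 14 - 392 = 308 - 392 = -84$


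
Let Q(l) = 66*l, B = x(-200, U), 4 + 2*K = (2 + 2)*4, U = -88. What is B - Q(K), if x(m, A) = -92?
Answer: -488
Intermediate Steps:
K = 6 (K = -2 + ((2 + 2)*4)/2 = -2 + (4*4)/2 = -2 + (½)*16 = -2 + 8 = 6)
B = -92
B - Q(K) = -92 - 66*6 = -92 - 1*396 = -92 - 396 = -488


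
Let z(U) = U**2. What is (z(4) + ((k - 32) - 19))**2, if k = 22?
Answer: 169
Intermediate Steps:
(z(4) + ((k - 32) - 19))**2 = (4**2 + ((22 - 32) - 19))**2 = (16 + (-10 - 19))**2 = (16 - 29)**2 = (-13)**2 = 169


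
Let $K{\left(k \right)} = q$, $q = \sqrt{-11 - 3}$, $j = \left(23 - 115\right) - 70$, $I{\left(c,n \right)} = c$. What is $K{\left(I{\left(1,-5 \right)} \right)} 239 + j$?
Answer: $-162 + 239 i \sqrt{14} \approx -162.0 + 894.26 i$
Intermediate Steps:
$j = -162$ ($j = -92 - 70 = -162$)
$q = i \sqrt{14}$ ($q = \sqrt{-14} = i \sqrt{14} \approx 3.7417 i$)
$K{\left(k \right)} = i \sqrt{14}$
$K{\left(I{\left(1,-5 \right)} \right)} 239 + j = i \sqrt{14} \cdot 239 - 162 = 239 i \sqrt{14} - 162 = -162 + 239 i \sqrt{14}$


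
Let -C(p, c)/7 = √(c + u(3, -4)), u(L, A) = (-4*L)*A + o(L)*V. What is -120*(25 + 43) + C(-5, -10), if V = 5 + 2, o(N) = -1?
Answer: -8160 - 7*√31 ≈ -8199.0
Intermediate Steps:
V = 7
u(L, A) = -7 - 4*A*L (u(L, A) = (-4*L)*A - 1*7 = -4*A*L - 7 = -7 - 4*A*L)
C(p, c) = -7*√(41 + c) (C(p, c) = -7*√(c + (-7 - 4*(-4)*3)) = -7*√(c + (-7 + 48)) = -7*√(c + 41) = -7*√(41 + c))
-120*(25 + 43) + C(-5, -10) = -120*(25 + 43) - 7*√(41 - 10) = -120*68 - 7*√31 = -8160 - 7*√31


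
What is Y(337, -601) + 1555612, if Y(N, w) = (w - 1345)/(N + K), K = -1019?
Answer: 530464665/341 ≈ 1.5556e+6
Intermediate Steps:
Y(N, w) = (-1345 + w)/(-1019 + N) (Y(N, w) = (w - 1345)/(N - 1019) = (-1345 + w)/(-1019 + N))
Y(337, -601) + 1555612 = (-1345 - 601)/(-1019 + 337) + 1555612 = -1946/(-682) + 1555612 = -1/682*(-1946) + 1555612 = 973/341 + 1555612 = 530464665/341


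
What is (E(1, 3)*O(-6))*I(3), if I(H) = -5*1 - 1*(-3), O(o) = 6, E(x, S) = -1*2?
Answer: 24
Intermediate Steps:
E(x, S) = -2
I(H) = -2 (I(H) = -5 + 3 = -2)
(E(1, 3)*O(-6))*I(3) = -2*6*(-2) = -12*(-2) = 24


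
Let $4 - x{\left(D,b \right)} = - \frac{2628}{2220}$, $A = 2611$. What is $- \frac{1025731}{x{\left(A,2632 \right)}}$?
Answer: $- \frac{27108605}{137} \approx -1.9787 \cdot 10^{5}$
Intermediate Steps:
$x{\left(D,b \right)} = \frac{959}{185}$ ($x{\left(D,b \right)} = 4 - - \frac{2628}{2220} = 4 - \left(-2628\right) \frac{1}{2220} = 4 - - \frac{219}{185} = 4 + \frac{219}{185} = \frac{959}{185}$)
$- \frac{1025731}{x{\left(A,2632 \right)}} = - \frac{1025731}{\frac{959}{185}} = \left(-1025731\right) \frac{185}{959} = - \frac{27108605}{137}$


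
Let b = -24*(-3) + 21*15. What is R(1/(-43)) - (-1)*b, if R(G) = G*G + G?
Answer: 715521/1849 ≈ 386.98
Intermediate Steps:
R(G) = G + G**2 (R(G) = G**2 + G = G + G**2)
b = 387 (b = 72 + 315 = 387)
R(1/(-43)) - (-1)*b = (1 + 1/(-43))/(-43) - (-1)*387 = -(1 - 1/43)/43 - 1*(-387) = -1/43*42/43 + 387 = -42/1849 + 387 = 715521/1849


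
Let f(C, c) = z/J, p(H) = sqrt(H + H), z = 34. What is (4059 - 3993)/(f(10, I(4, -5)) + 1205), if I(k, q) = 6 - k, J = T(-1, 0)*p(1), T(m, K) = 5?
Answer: 1988250/36300047 - 5610*sqrt(2)/36300047 ≈ 0.054554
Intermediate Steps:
p(H) = sqrt(2)*sqrt(H) (p(H) = sqrt(2*H) = sqrt(2)*sqrt(H))
J = 5*sqrt(2) (J = 5*(sqrt(2)*sqrt(1)) = 5*(sqrt(2)*1) = 5*sqrt(2) ≈ 7.0711)
f(C, c) = 17*sqrt(2)/5 (f(C, c) = 34/((5*sqrt(2))) = 34*(sqrt(2)/10) = 17*sqrt(2)/5)
(4059 - 3993)/(f(10, I(4, -5)) + 1205) = (4059 - 3993)/(17*sqrt(2)/5 + 1205) = 66/(1205 + 17*sqrt(2)/5)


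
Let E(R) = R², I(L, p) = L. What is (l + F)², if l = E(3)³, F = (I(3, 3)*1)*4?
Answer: 549081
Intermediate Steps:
F = 12 (F = (3*1)*4 = 3*4 = 12)
l = 729 (l = (3²)³ = 9³ = 729)
(l + F)² = (729 + 12)² = 741² = 549081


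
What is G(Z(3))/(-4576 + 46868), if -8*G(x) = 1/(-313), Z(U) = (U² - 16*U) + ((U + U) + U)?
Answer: 1/105899168 ≈ 9.4429e-9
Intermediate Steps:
Z(U) = U² - 13*U (Z(U) = (U² - 16*U) + (2*U + U) = (U² - 16*U) + 3*U = U² - 13*U)
G(x) = 1/2504 (G(x) = -⅛/(-313) = -⅛*(-1/313) = 1/2504)
G(Z(3))/(-4576 + 46868) = 1/(2504*(-4576 + 46868)) = (1/2504)/42292 = (1/2504)*(1/42292) = 1/105899168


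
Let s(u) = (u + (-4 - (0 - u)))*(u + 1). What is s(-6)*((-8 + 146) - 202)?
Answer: -5120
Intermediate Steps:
s(u) = (1 + u)*(-4 + 2*u) (s(u) = (u + (-4 - (-1)*u))*(1 + u) = (u + (-4 + u))*(1 + u) = (-4 + 2*u)*(1 + u) = (1 + u)*(-4 + 2*u))
s(-6)*((-8 + 146) - 202) = (-4 - 2*(-6) + 2*(-6)²)*((-8 + 146) - 202) = (-4 + 12 + 2*36)*(138 - 202) = (-4 + 12 + 72)*(-64) = 80*(-64) = -5120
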